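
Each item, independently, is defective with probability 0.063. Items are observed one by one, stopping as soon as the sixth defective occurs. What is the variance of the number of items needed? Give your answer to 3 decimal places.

Y = total items until the sixth success; negative binomial with r=6, p=0.063.
Var(Y) = r(1−p)/p² = 6·0.937 / 0.063² = 1416.47770

1416.478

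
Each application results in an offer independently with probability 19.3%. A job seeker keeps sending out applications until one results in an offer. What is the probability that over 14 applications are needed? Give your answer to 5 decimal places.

Y = number of applications to the first success; geometric, p = 0.193.
P(Y > 14) = P(first 14 all fail) = (1−p)^14 = 0.0496855

0.04969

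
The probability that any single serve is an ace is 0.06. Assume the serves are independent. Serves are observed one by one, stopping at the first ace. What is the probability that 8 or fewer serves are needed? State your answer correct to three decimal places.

Y = number of serves to the first success; geometric, p = 0.06.
P(Y ≤ 8) = 1 − (1−p)^8 = 1 − 0.60957 = 0.39043

0.390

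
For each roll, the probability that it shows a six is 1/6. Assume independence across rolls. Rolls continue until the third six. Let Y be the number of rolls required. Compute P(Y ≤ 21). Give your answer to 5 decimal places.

Finishing within 21 rolls ⇔ at least 3 successes in the first 21. With X ~ Binomial(21, 0.166667), P(Y ≤ 21) = 1 − P(X ≤ 2).
  k=0: C(21,0)·0.166667^0·0.833333^21 = 0.0217367
  k=1: C(21,1)·0.166667^1·0.833333^20 = 0.0912942
  k=2: C(21,2)·0.166667^2·0.833333^19 = 0.1825884
1 − 0.2956193 = 0.7043807

0.70438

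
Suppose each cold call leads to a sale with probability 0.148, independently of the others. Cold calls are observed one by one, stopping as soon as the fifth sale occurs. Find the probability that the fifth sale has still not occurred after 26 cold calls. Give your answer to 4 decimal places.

0.6614

Needing more than 26 cold calls ⇔ fewer than 5 successes in the first 26. With X ~ Binomial(26, 0.148), P(Y > 26) = P(X ≤ 4).
  k=0: C(26,0)·0.148^0·0.852^26 = 0.015539
  k=1: C(26,1)·0.148^1·0.852^25 = 0.070182
  k=2: C(26,2)·0.148^2·0.852^24 = 0.152390
  k=3: C(26,3)·0.148^3·0.852^23 = 0.211772
  k=4: C(26,4)·0.148^4·0.852^22 = 0.211524
P(X ≤ 4) = 0.661407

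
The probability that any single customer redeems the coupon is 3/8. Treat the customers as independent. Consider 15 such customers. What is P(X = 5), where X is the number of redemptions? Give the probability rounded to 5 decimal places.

X ~ Binomial(n=15, p=0.375).
P(X=5) = C(15,5) · p^5 · (1−p)^10
= 3003 · 0.0074158 · 0.0090949 = 0.2025405

0.20254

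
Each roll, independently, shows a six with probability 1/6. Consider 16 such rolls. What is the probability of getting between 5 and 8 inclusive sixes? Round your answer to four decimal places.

0.1130

X ~ Binomial(16, 0.166667); P(5 ≤ X ≤ 8) = Σ C(16,k) p^k (1−p)^(16−k) over k:
  k=5: C(16,5)·0.166667^5·0.833333^11 = 0.075602
  k=6: C(16,6)·0.166667^6·0.833333^10 = 0.027721
  k=7: C(16,7)·0.166667^7·0.833333^9 = 0.007920
  k=8: C(16,8)·0.166667^8·0.833333^8 = 0.001782
Total = 0.113025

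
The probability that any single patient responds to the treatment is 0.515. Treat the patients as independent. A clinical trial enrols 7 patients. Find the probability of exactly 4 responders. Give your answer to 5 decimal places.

X ~ Binomial(n=7, p=0.515).
P(X=4) = C(7,4) · p^4 · (1−p)^3
= 35 · 0.070344 · 0.11408 = 0.2808809

0.28088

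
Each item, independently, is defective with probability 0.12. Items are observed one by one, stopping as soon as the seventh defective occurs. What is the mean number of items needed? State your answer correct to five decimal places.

58.33333

Y = total items until the seventh success; negative binomial with r=7, p=0.12.
E[Y] = r / p = 7 / 0.12 = 58.3333333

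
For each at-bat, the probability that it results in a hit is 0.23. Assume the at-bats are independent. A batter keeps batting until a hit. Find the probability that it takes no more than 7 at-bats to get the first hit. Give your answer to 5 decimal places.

Y = number of at-bats to the first success; geometric, p = 0.23.
P(Y ≤ 7) = 1 − (1−p)^7 = 1 − 0.1604852 = 0.8395148

0.83951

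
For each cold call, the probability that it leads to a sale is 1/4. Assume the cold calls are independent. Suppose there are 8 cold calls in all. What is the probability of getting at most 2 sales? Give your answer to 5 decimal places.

0.67854

X ~ Binomial(8, 0.25); P(X ≤ 2) = Σ C(8,k) p^k (1−p)^(8−k) over k:
  k=0: C(8,0)·0.25^0·0.75^8 = 0.1001129
  k=1: C(8,1)·0.25^1·0.75^7 = 0.2669678
  k=2: C(8,2)·0.25^2·0.75^6 = 0.3114624
Total = 0.6785431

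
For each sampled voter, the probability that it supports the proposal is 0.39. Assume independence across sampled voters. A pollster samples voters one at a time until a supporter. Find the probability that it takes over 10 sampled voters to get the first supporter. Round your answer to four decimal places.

0.0071

Y = number of sampled voters to the first success; geometric, p = 0.39.
P(Y > 10) = P(first 10 all fail) = (1−p)^10 = 0.007133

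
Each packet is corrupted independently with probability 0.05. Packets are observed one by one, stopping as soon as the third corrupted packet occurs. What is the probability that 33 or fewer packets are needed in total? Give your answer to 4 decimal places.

Finishing within 33 packets ⇔ at least 3 successes in the first 33. With X ~ Binomial(33, 0.05), P(Y ≤ 33) = 1 − P(X ≤ 2).
  k=0: C(33,0)·0.05^0·0.95^33 = 0.184026
  k=1: C(33,1)·0.05^1·0.95^32 = 0.319624
  k=2: C(33,2)·0.05^2·0.95^31 = 0.269157
1 − 0.772807 = 0.227193

0.2272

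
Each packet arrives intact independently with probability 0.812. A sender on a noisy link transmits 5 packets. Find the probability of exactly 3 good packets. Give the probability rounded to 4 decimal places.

0.1892

X ~ Binomial(n=5, p=0.812).
P(X=3) = C(5,3) · p^3 · (1−p)^2
= 10 · 0.53539 · 0.035344 = 0.189227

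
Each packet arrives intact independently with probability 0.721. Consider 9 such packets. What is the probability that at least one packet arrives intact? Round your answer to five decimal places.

0.99999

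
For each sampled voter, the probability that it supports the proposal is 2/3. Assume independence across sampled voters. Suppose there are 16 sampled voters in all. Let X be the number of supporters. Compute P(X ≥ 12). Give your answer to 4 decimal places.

X ~ Binomial(16, 0.666667); P(X ≥ 12) = Σ C(16,k) p^k (1−p)^(16−k) over k:
  k=12: C(16,12)·0.666667^12·0.333333^4 = 0.173177
  k=13: C(16,13)·0.666667^13·0.333333^3 = 0.106571
  k=14: C(16,14)·0.666667^14·0.333333^2 = 0.045673
  k=15: C(16,15)·0.666667^15·0.333333^1 = 0.012180
  k=16: C(16,16)·0.666667^16·0.333333^0 = 0.001522
Total = 0.339123

0.3391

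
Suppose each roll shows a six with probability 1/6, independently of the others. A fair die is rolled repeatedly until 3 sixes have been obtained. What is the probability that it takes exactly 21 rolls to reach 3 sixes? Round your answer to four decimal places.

Y = trial on which the third success occurs; negative binomial, r=3, p=0.166667.
P(Y=21) = C(20,2) · p^3 · (1−p)^18
= 190 · 0.0046296 · 0.037561 = 0.033040

0.0330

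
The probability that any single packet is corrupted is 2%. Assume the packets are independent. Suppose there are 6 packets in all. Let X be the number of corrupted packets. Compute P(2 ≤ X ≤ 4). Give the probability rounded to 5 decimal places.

0.00569

X ~ Binomial(6, 0.02); P(2 ≤ X ≤ 4) = Σ C(6,k) p^k (1−p)^(6−k) over k:
  k=2: C(6,2)·0.02^2·0.98^4 = 0.0055342
  k=3: C(6,3)·0.02^3·0.98^3 = 0.0001506
  k=4: C(6,4)·0.02^4·0.98^2 = 0.0000023
Total = 0.0056871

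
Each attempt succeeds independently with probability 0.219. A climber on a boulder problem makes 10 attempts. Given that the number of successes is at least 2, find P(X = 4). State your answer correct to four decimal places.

0.1615

X ~ Binomial(10, 0.219). Want P(X=4 | X≥2) = P(X=4) / P(X≥2).
P(X=4) = C(10,4)·0.219^4·0.781^6 = 0.109623
P(X≥2) = 1 − 0.084433 − 0.236757 = 0.678810
Ratio = 0.109623 / 0.678810 = 0.161493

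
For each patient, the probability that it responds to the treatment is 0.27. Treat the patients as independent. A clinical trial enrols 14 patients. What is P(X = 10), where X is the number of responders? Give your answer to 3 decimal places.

0.001

X ~ Binomial(n=14, p=0.27).
P(X=10) = C(14,10) · p^10 · (1−p)^4
= 1001 · 2.0589e-06 · 0.28398 = 0.00059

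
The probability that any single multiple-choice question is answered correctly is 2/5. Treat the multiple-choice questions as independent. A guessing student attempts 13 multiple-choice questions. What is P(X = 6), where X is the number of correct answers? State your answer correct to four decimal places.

X ~ Binomial(n=13, p=0.40).
P(X=6) = C(13,6) · p^6 · (1−p)^7
= 1716 · 0.004096 · 0.027994 = 0.196760

0.1968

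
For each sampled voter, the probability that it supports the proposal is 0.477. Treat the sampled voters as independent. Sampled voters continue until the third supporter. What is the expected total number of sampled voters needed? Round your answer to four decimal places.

Y = total sampled voters until the third success; negative binomial with r=3, p=0.477.
E[Y] = r / p = 3 / 0.477 = 6.289308

6.2893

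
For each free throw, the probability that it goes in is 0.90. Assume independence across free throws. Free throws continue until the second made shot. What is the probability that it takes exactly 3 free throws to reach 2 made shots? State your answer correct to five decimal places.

0.16200

Y = trial on which the second success occurs; negative binomial, r=2, p=0.90.
P(Y=3) = C(2,1) · p^2 · (1−p)^1
= 2 · 0.81 · 0.1 = 0.1620000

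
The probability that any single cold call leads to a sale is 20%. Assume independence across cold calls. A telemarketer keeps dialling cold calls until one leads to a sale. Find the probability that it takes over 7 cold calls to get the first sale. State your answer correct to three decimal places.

0.210

Y = number of cold calls to the first success; geometric, p = 0.20.
P(Y > 7) = P(first 7 all fail) = (1−p)^7 = 0.20972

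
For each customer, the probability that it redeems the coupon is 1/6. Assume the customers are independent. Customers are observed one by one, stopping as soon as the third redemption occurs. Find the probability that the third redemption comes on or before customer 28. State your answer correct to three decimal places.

0.868

Finishing within 28 customers ⇔ at least 3 successes in the first 28. With X ~ Binomial(28, 0.166667), P(Y ≤ 28) = 1 − P(X ≤ 2).
  k=0: C(28,0)·0.166667^0·0.833333^28 = 0.00607
  k=1: C(28,1)·0.166667^1·0.833333^27 = 0.03397
  k=2: C(28,2)·0.166667^2·0.833333^26 = 0.09172
1 − 0.13176 = 0.86824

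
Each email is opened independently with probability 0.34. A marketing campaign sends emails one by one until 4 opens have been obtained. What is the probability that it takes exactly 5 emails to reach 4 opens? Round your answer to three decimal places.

Y = trial on which the fourth success occurs; negative binomial, r=4, p=0.34.
P(Y=5) = C(4,3) · p^4 · (1−p)^1
= 4 · 0.013363 · 0.66 = 0.03528

0.035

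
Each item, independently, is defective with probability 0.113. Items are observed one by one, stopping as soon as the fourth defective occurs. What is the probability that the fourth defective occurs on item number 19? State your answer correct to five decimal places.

Y = trial on which the fourth success occurs; negative binomial, r=4, p=0.113.
P(Y=19) = C(18,3) · p^4 · (1−p)^15
= 816 · 0.00016305 · 0.16552 = 0.0220221

0.02202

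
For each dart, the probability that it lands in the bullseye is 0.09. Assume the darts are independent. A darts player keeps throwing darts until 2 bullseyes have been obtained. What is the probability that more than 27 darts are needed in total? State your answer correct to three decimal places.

Needing more than 27 darts ⇔ fewer than 2 successes in the first 27. With X ~ Binomial(27, 0.09), P(Y > 27) = P(X ≤ 1).
  k=0: C(27,0)·0.09^0·0.91^27 = 0.07836
  k=1: C(27,1)·0.09^1·0.91^26 = 0.20926
P(X ≤ 1) = 0.28762

0.288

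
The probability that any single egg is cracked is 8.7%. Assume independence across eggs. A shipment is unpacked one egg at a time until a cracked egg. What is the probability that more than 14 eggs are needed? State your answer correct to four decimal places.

Y = number of eggs to the first success; geometric, p = 0.087.
P(Y > 14) = P(first 14 all fail) = (1−p)^14 = 0.279635

0.2796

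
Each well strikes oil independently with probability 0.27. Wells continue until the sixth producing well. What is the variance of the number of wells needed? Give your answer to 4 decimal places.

Y = total wells until the sixth success; negative binomial with r=6, p=0.27.
Var(Y) = r(1−p)/p² = 6·0.73 / 0.27² = 60.082305

60.0823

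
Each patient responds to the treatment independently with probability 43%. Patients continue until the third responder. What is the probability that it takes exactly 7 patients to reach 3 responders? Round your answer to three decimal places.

Y = trial on which the third success occurs; negative binomial, r=3, p=0.43.
P(Y=7) = C(6,2) · p^3 · (1−p)^4
= 15 · 0.079507 · 0.10556 = 0.12589

0.126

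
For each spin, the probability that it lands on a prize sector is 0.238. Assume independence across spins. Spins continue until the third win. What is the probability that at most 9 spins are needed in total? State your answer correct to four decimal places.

0.3657

Finishing within 9 spins ⇔ at least 3 successes in the first 9. With X ~ Binomial(9, 0.238), P(Y ≤ 9) = 1 − P(X ≤ 2).
  k=0: C(9,0)·0.238^0·0.762^9 = 0.086615
  k=1: C(9,1)·0.238^1·0.762^8 = 0.243478
  k=2: C(9,2)·0.238^2·0.762^7 = 0.304187
1 − 0.634280 = 0.365720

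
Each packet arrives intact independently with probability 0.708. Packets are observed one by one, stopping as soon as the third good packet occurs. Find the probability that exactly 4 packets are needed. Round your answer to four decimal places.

0.3109

Y = trial on which the third success occurs; negative binomial, r=3, p=0.708.
P(Y=4) = C(3,2) · p^3 · (1−p)^1
= 3 · 0.35489 · 0.292 = 0.310888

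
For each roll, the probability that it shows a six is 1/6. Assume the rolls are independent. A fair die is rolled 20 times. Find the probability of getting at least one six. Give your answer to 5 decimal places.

0.97392

P(at least one) = 1 − P(none) = 1 − (1 − 0.166667)^20
= 1 − 0.0260841 = 0.9739159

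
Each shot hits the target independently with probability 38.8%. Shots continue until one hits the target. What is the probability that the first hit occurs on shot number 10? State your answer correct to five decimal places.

0.00467

Geometric (trials to first success), p = 0.388.
P(Y = 10) = (1−p)^9 · p = 0.012044 · 0.388 = 0.0046730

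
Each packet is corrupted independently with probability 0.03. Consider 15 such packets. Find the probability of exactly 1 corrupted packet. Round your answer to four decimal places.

0.2938

X ~ Binomial(n=15, p=0.03).
P(X=1) = C(15,1) · p^1 · (1−p)^14
= 15 · 0.03 · 0.65284 = 0.293776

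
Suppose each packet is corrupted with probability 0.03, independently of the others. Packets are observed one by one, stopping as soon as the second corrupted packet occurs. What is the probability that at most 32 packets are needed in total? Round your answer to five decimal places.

0.24927

Finishing within 32 packets ⇔ at least 2 successes in the first 32. With X ~ Binomial(32, 0.03), P(Y ≤ 32) = 1 − P(X ≤ 1).
  k=0: C(32,0)·0.03^0·0.97^32 = 0.3773076
  k=1: C(32,1)·0.03^1·0.97^31 = 0.3734178
1 − 0.7507253 = 0.2492747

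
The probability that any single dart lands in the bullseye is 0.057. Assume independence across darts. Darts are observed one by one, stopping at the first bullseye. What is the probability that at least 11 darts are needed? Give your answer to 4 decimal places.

0.5561

Y = number of darts to the first success; geometric, p = 0.057.
P(Y > 10) = P(first 10 all fail) = (1−p)^10 = 0.556054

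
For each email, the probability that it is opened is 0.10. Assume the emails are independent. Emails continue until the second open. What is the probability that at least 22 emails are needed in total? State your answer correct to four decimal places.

0.3647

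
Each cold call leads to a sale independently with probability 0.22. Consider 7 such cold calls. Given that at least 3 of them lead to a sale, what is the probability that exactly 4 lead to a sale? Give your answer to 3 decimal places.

X ~ Binomial(7, 0.22). Want P(X=4 | X≥3) = P(X=4) / P(X≥3).
P(X=4) = C(7,4)·0.22^4·0.78^3 = 0.03891
P(X≥3) = 1 − 0.17566 − 0.34681 − 0.29345 = 0.18408
Ratio = 0.03891 / 0.18408 = 0.21136

0.211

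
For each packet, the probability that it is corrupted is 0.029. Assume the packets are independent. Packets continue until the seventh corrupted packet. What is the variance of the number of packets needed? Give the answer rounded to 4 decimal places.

Y = total packets until the seventh success; negative binomial with r=7, p=0.029.
Var(Y) = r(1−p)/p² = 7·0.971 / 0.029² = 8082.045184

8082.0452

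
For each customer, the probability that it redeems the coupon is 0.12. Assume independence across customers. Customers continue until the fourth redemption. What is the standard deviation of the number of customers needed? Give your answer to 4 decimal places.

Y = total customers until the fourth success; negative binomial with r=4, p=0.12.
SD(Y) = √[r(1−p)/p²] = √(244.444444) = 15.634719

15.6347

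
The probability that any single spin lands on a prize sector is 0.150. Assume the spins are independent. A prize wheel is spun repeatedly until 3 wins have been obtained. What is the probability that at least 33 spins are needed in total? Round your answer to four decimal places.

Needing more than 32 spins ⇔ fewer than 3 successes in the first 32. With X ~ Binomial(32, 0.15), P(Y > 32) = P(X ≤ 2).
  k=0: C(32,0)·0.15^0·0.85^32 = 0.005513
  k=1: C(32,1)·0.15^1·0.85^31 = 0.031133
  k=2: C(32,2)·0.15^2·0.85^30 = 0.085159
P(X ≤ 2) = 0.121806

0.1218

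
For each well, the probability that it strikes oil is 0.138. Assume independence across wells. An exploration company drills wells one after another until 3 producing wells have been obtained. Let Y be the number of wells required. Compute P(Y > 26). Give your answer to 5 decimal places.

0.28397

Needing more than 26 wells ⇔ fewer than 3 successes in the first 26. With X ~ Binomial(26, 0.138), P(Y > 26) = P(X ≤ 2).
  k=0: C(26,0)·0.138^0·0.862^26 = 0.0210469
  k=1: C(26,1)·0.138^1·0.862^25 = 0.0876060
  k=2: C(26,2)·0.138^2·0.862^24 = 0.1753137
P(X ≤ 2) = 0.2839667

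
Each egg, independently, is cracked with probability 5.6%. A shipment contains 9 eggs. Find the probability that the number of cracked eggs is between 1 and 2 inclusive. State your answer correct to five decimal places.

X ~ Binomial(9, 0.056); P(1 ≤ X ≤ 2) = Σ C(9,k) p^k (1−p)^(9−k) over k:
  k=1: C(9,1)·0.056^1·0.944^8 = 0.3178385
  k=2: C(9,2)·0.056^2·0.944^7 = 0.0754193
Total = 0.3932578

0.39326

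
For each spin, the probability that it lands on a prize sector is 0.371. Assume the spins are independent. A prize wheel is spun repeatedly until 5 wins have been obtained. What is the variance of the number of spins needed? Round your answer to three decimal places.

22.849

Y = total spins until the fifth success; negative binomial with r=5, p=0.371.
Var(Y) = r(1−p)/p² = 5·0.629 / 0.371² = 22.84930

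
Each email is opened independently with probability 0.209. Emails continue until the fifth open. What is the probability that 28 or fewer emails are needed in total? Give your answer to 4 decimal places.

0.7252

Finishing within 28 emails ⇔ at least 5 successes in the first 28. With X ~ Binomial(28, 0.209), P(Y ≤ 28) = 1 − P(X ≤ 4).
  k=0: C(28,0)·0.209^0·0.791^28 = 0.001409
  k=1: C(28,1)·0.209^1·0.791^27 = 0.010425
  k=2: C(28,2)·0.209^2·0.791^26 = 0.037185
  k=3: C(28,3)·0.209^3·0.791^25 = 0.085152
  k=4: C(28,4)·0.209^4·0.791^24 = 0.140619
1 − 0.274791 = 0.725209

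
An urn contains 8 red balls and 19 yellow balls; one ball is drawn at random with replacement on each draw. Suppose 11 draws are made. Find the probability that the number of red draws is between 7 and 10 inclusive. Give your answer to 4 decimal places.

0.0202

X ~ Binomial(11, 0.296296); P(7 ≤ X ≤ 10) = Σ C(11,k) p^k (1−p)^(11−k) over k:
  k=7: C(11,7)·0.296296^7·0.703704^4 = 0.016224
  k=8: C(11,8)·0.296296^8·0.703704^3 = 0.003416
  k=9: C(11,9)·0.296296^9·0.703704^2 = 0.000479
  k=10: C(11,10)·0.296296^10·0.703704^1 = 0.000040
Total = 0.020159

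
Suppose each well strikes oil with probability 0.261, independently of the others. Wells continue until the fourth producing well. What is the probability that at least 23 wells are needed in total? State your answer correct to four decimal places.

Needing more than 22 wells ⇔ fewer than 4 successes in the first 22. With X ~ Binomial(22, 0.261), P(Y > 22) = P(X ≤ 3).
  k=0: C(22,0)·0.261^0·0.739^22 = 0.001289
  k=1: C(22,1)·0.261^1·0.739^21 = 0.010014
  k=2: C(22,2)·0.261^2·0.739^20 = 0.037135
  k=3: C(22,3)·0.261^3·0.739^19 = 0.087435
P(X ≤ 3) = 0.135873

0.1359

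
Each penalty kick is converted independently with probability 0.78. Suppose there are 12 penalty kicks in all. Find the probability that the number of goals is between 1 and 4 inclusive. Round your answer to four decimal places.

X ~ Binomial(12, 0.78); P(1 ≤ X ≤ 4) = Σ C(12,k) p^k (1−p)^(12−k) over k:
  k=1: C(12,1)·0.78^1·0.22^11 = 0.000001
  k=2: C(12,2)·0.78^2·0.22^10 = 0.000011
  k=3: C(12,3)·0.78^3·0.22^9 = 0.000126
  k=4: C(12,4)·0.78^4·0.22^8 = 0.001005
Total = 0.001143

0.0011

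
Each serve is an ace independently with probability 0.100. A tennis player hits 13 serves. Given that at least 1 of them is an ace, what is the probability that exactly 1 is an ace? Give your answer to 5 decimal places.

X ~ Binomial(13, 0.10). Want P(X=1 | X≥1) = P(X=1) / P(X≥1).
P(X=1) = C(13,1)·0.10^1·0.90^12 = 0.3671584
P(X≥1) = 1 − 0.2541866 = 0.7458134
Ratio = 0.3671584 / 0.7458134 = 0.4922926

0.49229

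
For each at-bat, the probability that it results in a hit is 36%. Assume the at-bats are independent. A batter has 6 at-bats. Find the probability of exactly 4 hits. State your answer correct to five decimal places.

X ~ Binomial(n=6, p=0.36).
P(X=4) = C(6,4) · p^4 · (1−p)^2
= 15 · 0.016796 · 0.4096 = 0.1031956

0.10320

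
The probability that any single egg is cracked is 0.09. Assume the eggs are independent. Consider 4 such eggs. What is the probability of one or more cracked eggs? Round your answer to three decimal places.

0.314

P(at least one) = 1 − P(none) = 1 − (1 − 0.09)^4
= 1 − 0.68575 = 0.31425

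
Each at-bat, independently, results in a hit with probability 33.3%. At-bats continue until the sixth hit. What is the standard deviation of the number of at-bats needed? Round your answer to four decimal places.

Y = total at-bats until the sixth success; negative binomial with r=6, p=0.333.
SD(Y) = √[r(1−p)/p²] = √(36.090144) = 6.007507

6.0075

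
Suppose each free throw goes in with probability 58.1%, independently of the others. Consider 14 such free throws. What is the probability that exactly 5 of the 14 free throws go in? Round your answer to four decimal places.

0.0528

X ~ Binomial(n=14, p=0.581).
P(X=5) = C(14,5) · p^5 · (1−p)^9
= 2002 · 0.066203 · 0.00039804 = 0.052756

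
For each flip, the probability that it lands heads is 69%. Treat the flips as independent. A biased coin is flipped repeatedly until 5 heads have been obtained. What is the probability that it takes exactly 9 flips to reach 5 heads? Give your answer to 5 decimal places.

0.10111

Y = trial on which the fifth success occurs; negative binomial, r=5, p=0.69.
P(Y=9) = C(8,4) · p^5 · (1−p)^4
= 70 · 0.1564 · 0.0092352 = 0.1011091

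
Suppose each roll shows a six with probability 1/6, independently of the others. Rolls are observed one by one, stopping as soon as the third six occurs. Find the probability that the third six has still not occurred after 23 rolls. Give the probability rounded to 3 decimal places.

0.237

Needing more than 23 rolls ⇔ fewer than 3 successes in the first 23. With X ~ Binomial(23, 0.166667), P(Y > 23) = P(X ≤ 2).
  k=0: C(23,0)·0.166667^0·0.833333^23 = 0.01509
  k=1: C(23,1)·0.166667^1·0.833333^22 = 0.06944
  k=2: C(23,2)·0.166667^2·0.833333^21 = 0.15276
P(X ≤ 2) = 0.23729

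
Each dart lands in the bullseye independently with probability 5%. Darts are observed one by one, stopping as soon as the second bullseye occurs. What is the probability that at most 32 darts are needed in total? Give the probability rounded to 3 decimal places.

Finishing within 32 darts ⇔ at least 2 successes in the first 32. With X ~ Binomial(32, 0.05), P(Y ≤ 32) = 1 − P(X ≤ 1).
  k=0: C(32,0)·0.05^0·0.95^32 = 0.19371
  k=1: C(32,1)·0.05^1·0.95^31 = 0.32625
1 − 0.51996 = 0.48004

0.480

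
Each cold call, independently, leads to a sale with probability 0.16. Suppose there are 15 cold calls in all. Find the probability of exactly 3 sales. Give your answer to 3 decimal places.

X ~ Binomial(n=15, p=0.16).
P(X=3) = C(15,3) · p^3 · (1−p)^12
= 455 · 0.004096 · 0.12341 = 0.23000

0.230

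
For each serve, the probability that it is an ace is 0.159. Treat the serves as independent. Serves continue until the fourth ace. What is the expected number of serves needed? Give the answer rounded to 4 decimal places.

Y = total serves until the fourth success; negative binomial with r=4, p=0.159.
E[Y] = r / p = 4 / 0.159 = 25.157233

25.1572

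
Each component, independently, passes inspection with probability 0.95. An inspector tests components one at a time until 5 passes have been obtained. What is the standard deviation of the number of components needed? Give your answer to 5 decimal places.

Y = total components until the fifth success; negative binomial with r=5, p=0.95.
SD(Y) = √[r(1−p)/p²] = √(0.2770083) = 0.5263158

0.52632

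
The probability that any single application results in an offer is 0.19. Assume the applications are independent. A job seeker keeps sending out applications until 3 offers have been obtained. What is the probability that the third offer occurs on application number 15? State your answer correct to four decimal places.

0.0498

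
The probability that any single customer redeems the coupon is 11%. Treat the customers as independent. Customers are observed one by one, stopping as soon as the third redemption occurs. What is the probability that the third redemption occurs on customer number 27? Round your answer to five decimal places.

Y = trial on which the third success occurs; negative binomial, r=3, p=0.11.
P(Y=27) = C(26,2) · p^3 · (1−p)^24
= 325 · 0.001331 · 0.061004 = 0.0263889

0.02639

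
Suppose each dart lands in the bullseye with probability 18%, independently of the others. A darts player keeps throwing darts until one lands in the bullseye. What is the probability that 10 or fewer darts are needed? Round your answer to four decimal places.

Y = number of darts to the first success; geometric, p = 0.18.
P(Y ≤ 10) = 1 − (1−p)^10 = 1 − 0.137448 = 0.862552

0.8626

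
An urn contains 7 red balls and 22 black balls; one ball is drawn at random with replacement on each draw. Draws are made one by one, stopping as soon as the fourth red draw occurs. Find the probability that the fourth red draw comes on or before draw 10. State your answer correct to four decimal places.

0.2043

Finishing within 10 draws ⇔ at least 4 successes in the first 10. With X ~ Binomial(10, 0.241379), P(Y ≤ 10) = 1 − P(X ≤ 3).
  k=0: C(10,0)·0.241379^0·0.758621^10 = 0.063132
  k=1: C(10,1)·0.241379^1·0.758621^9 = 0.200873
  k=2: C(10,2)·0.241379^2·0.758621^8 = 0.287614
  k=3: C(10,3)·0.241379^3·0.758621^7 = 0.244036
1 − 0.795655 = 0.204345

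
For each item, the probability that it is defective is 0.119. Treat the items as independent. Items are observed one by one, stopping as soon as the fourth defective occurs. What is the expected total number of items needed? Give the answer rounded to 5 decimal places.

33.61345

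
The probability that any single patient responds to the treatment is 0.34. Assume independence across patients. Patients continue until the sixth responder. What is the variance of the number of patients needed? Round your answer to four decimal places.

Y = total patients until the sixth success; negative binomial with r=6, p=0.34.
Var(Y) = r(1−p)/p² = 6·0.66 / 0.34² = 34.256055

34.2561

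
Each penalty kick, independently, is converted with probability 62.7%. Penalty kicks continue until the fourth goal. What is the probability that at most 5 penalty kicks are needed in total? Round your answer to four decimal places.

0.3851

Finishing within 5 penalty kicks ⇔ at least 4 successes in the first 5. With X ~ Binomial(5, 0.627), P(Y ≤ 5) = 1 − P(X ≤ 3).
  k=0: C(5,0)·0.627^0·0.373^5 = 0.007220
  k=1: C(5,1)·0.627^1·0.373^4 = 0.060684
  k=2: C(5,2)·0.627^2·0.373^3 = 0.204015
  k=3: C(5,3)·0.627^3·0.373^2 = 0.342942
1 − 0.614860 = 0.385140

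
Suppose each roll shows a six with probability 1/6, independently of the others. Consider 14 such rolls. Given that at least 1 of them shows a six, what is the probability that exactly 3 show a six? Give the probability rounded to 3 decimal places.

0.246

X ~ Binomial(14, 0.166667). Want P(X=3 | X≥1) = P(X=3) / P(X≥1).
P(X=3) = C(14,3)·0.166667^3·0.833333^11 = 0.22681
P(X≥1) = 1 − 0.07789 = 0.92211
Ratio = 0.22681 / 0.92211 = 0.24596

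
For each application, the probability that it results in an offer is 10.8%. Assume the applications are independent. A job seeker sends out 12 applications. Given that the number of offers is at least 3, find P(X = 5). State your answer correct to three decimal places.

0.040

X ~ Binomial(12, 0.108). Want P(X=5 | X≥3) = P(X=5) / P(X≥3).
P(X=5) = C(12,5)·0.108^5·0.892^7 = 0.00523
P(X≥3) = 1 − 0.25373 − 0.36865 − 0.24549 = 0.13212
Ratio = 0.00523 / 0.13212 = 0.03958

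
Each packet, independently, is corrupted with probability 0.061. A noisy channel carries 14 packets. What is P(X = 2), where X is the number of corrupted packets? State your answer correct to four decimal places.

X ~ Binomial(n=14, p=0.061).
P(X=2) = C(14,2) · p^2 · (1−p)^12
= 91 · 0.003721 · 0.46988 = 0.159107

0.1591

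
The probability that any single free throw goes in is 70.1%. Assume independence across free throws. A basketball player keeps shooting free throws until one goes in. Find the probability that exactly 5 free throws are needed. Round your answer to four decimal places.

0.0056

Geometric (trials to first success), p = 0.701.
P(Y = 5) = (1−p)^4 · p = 0.0079925 · 0.701 = 0.005603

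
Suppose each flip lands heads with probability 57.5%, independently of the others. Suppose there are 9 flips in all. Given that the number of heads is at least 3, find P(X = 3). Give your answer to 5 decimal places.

0.09760

X ~ Binomial(9, 0.575). Want P(X=3 | X≥3) = P(X=3) / P(X≥3).
P(X=3) = C(9,3)·0.575^3·0.425^6 = 0.0941058
P(X≥3) = 1 − 0.0004524 − 0.0055084 − 0.0298099 = 0.9642294
Ratio = 0.0941058 / 0.9642294 = 0.0975969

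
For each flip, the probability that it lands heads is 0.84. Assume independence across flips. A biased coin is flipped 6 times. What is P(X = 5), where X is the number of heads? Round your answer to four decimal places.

0.4015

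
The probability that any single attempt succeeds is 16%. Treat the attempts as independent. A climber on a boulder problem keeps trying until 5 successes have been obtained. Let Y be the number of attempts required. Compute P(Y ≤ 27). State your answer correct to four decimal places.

Finishing within 27 attempts ⇔ at least 5 successes in the first 27. With X ~ Binomial(27, 0.16), P(Y ≤ 27) = 1 − P(X ≤ 4).
  k=0: C(27,0)·0.16^0·0.84^27 = 0.009027
  k=1: C(27,1)·0.16^1·0.84^26 = 0.046424
  k=2: C(27,2)·0.16^2·0.84^25 = 0.114955
  k=3: C(27,3)·0.16^3·0.84^24 = 0.182469
  k=4: C(27,4)·0.16^4·0.84^23 = 0.208536
1 − 0.561411 = 0.438589

0.4386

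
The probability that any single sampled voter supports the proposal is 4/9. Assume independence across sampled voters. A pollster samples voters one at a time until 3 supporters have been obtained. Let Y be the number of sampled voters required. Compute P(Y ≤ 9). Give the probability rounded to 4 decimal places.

Finishing within 9 sampled voters ⇔ at least 3 successes in the first 9. With X ~ Binomial(9, 0.444444), P(Y ≤ 9) = 1 − P(X ≤ 2).
  k=0: C(9,0)·0.444444^0·0.555556^9 = 0.005041
  k=1: C(9,1)·0.444444^1·0.555556^8 = 0.036298
  k=2: C(9,2)·0.444444^2·0.555556^7 = 0.116153
1 − 0.157492 = 0.842508

0.8425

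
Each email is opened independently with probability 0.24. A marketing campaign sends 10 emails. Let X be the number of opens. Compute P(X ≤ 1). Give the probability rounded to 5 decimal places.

0.26731

X ~ Binomial(10, 0.24); P(X ≤ 1) = Σ C(10,k) p^k (1−p)^(10−k) over k:
  k=0: C(10,0)·0.24^0·0.76^10 = 0.0642889
  k=1: C(10,1)·0.24^1·0.76^9 = 0.2030175
Total = 0.2673064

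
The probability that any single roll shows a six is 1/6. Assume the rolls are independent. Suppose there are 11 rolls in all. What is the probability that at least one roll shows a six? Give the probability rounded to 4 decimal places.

0.8654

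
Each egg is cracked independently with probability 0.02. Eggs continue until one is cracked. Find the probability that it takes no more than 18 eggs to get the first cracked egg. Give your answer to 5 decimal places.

Y = number of eggs to the first success; geometric, p = 0.02.
P(Y ≤ 18) = 1 − (1−p)^18 = 1 − 0.6951353 = 0.3048647

0.30486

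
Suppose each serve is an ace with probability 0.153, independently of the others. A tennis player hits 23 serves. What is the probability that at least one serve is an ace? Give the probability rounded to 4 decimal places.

P(at least one) = 1 − P(none) = 1 − (1 − 0.153)^23
= 1 − 0.021944 = 0.978056

0.9781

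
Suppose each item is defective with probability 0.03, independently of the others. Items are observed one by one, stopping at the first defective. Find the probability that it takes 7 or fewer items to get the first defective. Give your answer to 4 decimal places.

Y = number of items to the first success; geometric, p = 0.03.
P(Y ≤ 7) = 1 − (1−p)^7 = 1 − 0.807983 = 0.192017

0.1920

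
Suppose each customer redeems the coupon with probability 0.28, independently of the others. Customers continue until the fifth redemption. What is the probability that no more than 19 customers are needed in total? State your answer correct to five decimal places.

Finishing within 19 customers ⇔ at least 5 successes in the first 19. With X ~ Binomial(19, 0.28), P(Y ≤ 19) = 1 − P(X ≤ 4).
  k=0: C(19,0)·0.28^0·0.72^19 = 0.0019468
  k=1: C(19,1)·0.28^1·0.72^18 = 0.0143846
  k=2: C(19,2)·0.28^2·0.72^17 = 0.0503460
  k=3: C(19,3)·0.28^3·0.72^16 = 0.1109476
  k=4: C(19,4)·0.28^4·0.72^15 = 0.1725851
1 − 0.3502100 = 0.6497900

0.64979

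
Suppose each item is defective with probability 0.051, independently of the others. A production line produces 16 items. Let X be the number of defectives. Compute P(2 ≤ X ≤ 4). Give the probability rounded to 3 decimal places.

0.194

X ~ Binomial(16, 0.051); P(2 ≤ X ≤ 4) = Σ C(16,k) p^k (1−p)^(16−k) over k:
  k=2: C(16,2)·0.051^2·0.949^14 = 0.14999
  k=3: C(16,3)·0.051^3·0.949^13 = 0.03761
  k=4: C(16,4)·0.051^4·0.949^12 = 0.00657
Total = 0.19417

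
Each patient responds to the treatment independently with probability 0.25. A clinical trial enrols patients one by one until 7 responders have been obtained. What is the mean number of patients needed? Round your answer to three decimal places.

Y = total patients until the seventh success; negative binomial with r=7, p=0.25.
E[Y] = r / p = 7 / 0.25 = 28.00000

28.000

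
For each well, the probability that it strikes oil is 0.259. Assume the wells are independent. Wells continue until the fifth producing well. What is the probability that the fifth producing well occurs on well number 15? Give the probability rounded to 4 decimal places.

0.0582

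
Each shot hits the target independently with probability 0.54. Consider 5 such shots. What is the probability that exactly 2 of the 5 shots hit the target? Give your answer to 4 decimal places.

0.2838

X ~ Binomial(n=5, p=0.54).
P(X=2) = C(5,2) · p^2 · (1−p)^3
= 10 · 0.2916 · 0.097336 = 0.283832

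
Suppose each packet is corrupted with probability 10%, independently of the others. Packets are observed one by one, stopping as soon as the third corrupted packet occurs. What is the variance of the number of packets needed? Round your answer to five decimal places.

Y = total packets until the third success; negative binomial with r=3, p=0.10.
Var(Y) = r(1−p)/p² = 3·0.90 / 0.10² = 270.0000000

270.00000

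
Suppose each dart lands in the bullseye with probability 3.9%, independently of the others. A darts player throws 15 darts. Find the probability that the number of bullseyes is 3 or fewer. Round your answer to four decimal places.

0.9978

X ~ Binomial(15, 0.039); P(X ≤ 3) = Σ C(15,k) p^k (1−p)^(15−k) over k:
  k=0: C(15,0)·0.039^0·0.961^15 = 0.550619
  k=1: C(15,1)·0.039^1·0.961^14 = 0.335184
  k=2: C(15,2)·0.039^2·0.961^13 = 0.095219
  k=3: C(15,3)·0.039^3·0.961^12 = 0.016745
Total = 0.997766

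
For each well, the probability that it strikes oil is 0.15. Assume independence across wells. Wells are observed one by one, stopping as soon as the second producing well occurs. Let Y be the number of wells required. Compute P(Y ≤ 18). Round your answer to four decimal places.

Finishing within 18 wells ⇔ at least 2 successes in the first 18. With X ~ Binomial(18, 0.15), P(Y ≤ 18) = 1 − P(X ≤ 1).
  k=0: C(18,0)·0.15^0·0.85^18 = 0.053646
  k=1: C(18,1)·0.15^1·0.85^17 = 0.170406
1 − 0.224053 = 0.775947

0.7759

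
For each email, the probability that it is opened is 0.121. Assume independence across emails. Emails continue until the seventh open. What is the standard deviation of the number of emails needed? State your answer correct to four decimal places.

Y = total emails until the seventh success; negative binomial with r=7, p=0.121.
SD(Y) = √[r(1−p)/p²] = √(420.258179) = 20.500199

20.5002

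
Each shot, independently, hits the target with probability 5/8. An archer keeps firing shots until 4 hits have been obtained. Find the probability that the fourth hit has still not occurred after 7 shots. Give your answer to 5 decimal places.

0.24302

Needing more than 7 shots ⇔ fewer than 4 successes in the first 7. With X ~ Binomial(7, 0.625), P(Y > 7) = P(X ≤ 3).
  k=0: C(7,0)·0.625^0·0.375^7 = 0.0010428
  k=1: C(7,1)·0.625^1·0.375^6 = 0.0121665
  k=2: C(7,2)·0.625^2·0.375^5 = 0.0608325
  k=3: C(7,3)·0.625^3·0.375^4 = 0.1689792
P(X ≤ 3) = 0.2430210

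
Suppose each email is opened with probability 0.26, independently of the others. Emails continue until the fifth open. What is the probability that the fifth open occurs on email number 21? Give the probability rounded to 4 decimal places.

0.0465

Y = trial on which the fifth success occurs; negative binomial, r=5, p=0.26.
P(Y=21) = C(20,4) · p^5 · (1−p)^16
= 4845 · 0.0011881 · 0.0080855 = 0.046544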